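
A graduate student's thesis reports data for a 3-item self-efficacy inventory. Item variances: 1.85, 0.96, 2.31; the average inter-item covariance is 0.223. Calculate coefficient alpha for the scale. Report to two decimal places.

α = 0.31

Σσ²ᵢ = 1.85 + 0.96 + 2.31 = 5.12
Sum of the 3 distinct covariances = 3 × 0.223 = 0.669
Var(T) = Σσ²ᵢ + 2·Σcov = 5.12 + 2 × 0.669 = 6.458
α = (3/2)·(1 − 5.12/6.458) = 0.31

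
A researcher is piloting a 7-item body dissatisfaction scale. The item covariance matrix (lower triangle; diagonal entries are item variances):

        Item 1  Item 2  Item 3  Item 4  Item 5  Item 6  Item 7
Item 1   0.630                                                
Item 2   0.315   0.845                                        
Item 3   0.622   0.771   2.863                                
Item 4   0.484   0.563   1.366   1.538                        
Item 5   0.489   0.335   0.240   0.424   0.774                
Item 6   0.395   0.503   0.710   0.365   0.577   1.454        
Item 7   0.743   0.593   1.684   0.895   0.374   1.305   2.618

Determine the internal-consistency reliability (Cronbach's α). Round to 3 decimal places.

Cronbach's α = 0.839

Σσᵢ² = 0.630 + 0.845 + 2.863 + 1.538 + 0.774 + 1.454 + 2.618 = 10.722
Σ_{i<j} σ_ij = 13.753
σ²_total = 10.722 + 2 × 13.753 = 38.228
α = (k/(k−1))·(1 − Σσᵢ²/σ²_total) = (7/6)·(1 − 10.722/38.228) = 0.839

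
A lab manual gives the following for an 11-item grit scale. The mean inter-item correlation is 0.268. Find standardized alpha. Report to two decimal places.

α = 0.80

Standardized α = k·r̄ / (1 + (k−1)·r̄) = 11 × 0.268 / (1 + 10 × 0.268)
  = 2.9480 / 3.6800 = 0.80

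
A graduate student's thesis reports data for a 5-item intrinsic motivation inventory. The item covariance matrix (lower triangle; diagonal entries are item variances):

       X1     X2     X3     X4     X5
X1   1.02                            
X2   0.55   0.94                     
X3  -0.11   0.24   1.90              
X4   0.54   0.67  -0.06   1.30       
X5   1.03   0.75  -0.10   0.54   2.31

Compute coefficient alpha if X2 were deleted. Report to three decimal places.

α = 0.481

Remaining items: X1, X3, X4, X5 (k = 4).
Σσᵢ² = 1.02 + 1.90 + 1.30 + 2.31 = 6.53
total variance = 6.53 + 2 × 1.84 = 10.21
α (item deleted) = (4/3)·(1 − 6.53/10.21) = 0.481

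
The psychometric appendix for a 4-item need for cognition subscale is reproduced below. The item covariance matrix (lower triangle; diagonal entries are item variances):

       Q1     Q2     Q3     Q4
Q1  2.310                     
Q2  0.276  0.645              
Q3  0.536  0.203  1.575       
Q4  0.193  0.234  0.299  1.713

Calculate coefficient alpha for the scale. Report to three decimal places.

coefficient alpha = 0.477

Σσᵢ² = 2.310 + 0.645 + 1.575 + 1.713 = 6.243
Sum of the distinct covariances = 1.741
Var(T) = 6.243 + 2 × 1.741 = 9.725
α = (k/(k−1))·(1 − Σσᵢ²/Var(T)) = (4/3)·(1 − 6.243/9.725) = 0.477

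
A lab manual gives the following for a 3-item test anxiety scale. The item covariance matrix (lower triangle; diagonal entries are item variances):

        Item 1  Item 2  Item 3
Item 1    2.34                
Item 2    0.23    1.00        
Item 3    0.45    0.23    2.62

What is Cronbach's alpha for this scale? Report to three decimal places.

Cronbach's alpha = 0.351

Σσ²ᵢ = 2.34 + 1.00 + 2.62 = 5.96
Σ_{i<j} σ_ij = 0.91
total variance = 5.96 + 2 × 0.91 = 7.78
α = (k/(k−1))·(1 − Σσ²ᵢ/total variance) = (3/2)·(1 − 5.96/7.78) = 0.351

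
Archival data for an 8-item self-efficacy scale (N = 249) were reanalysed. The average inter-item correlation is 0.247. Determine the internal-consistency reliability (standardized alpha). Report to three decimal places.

standardized alpha = 0.724

Standardized α = k·r̄ / (1 + (k−1)·r̄) = 8 × 0.247 / (1 + 7 × 0.247)
  = 1.9760 / 2.7290 = 0.724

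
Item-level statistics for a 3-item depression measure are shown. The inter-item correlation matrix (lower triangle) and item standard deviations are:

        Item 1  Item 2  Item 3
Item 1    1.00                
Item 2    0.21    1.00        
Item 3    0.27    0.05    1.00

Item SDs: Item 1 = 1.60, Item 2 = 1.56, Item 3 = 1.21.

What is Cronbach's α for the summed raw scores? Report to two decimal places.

Cronbach's α = 0.39

Σσ²ᵢ = 1.60² + 1.56² + 1.21² = 6.4577
Covariances σ_ij = r_ij · s_i · s_j:
  σ(Item 1,Item 2) = 0.21 × 1.60 × 1.56 = 0.5242
  σ(Item 1,Item 3) = 0.27 × 1.60 × 1.21 = 0.5227
  σ(Item 2,Item 3) = 0.05 × 1.56 × 1.21 = 0.0944
σ²_T = Σσ²ᵢ + 2·Σσ_ij = 6.4577 + 2 × 1.1413 = 8.7403
α = (3/2)·(1 − 6.4577/8.7403) = 0.39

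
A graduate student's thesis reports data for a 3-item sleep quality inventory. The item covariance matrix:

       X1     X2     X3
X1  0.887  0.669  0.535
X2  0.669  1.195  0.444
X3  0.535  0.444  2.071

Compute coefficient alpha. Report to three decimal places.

ΣVar(i) = 0.887 + 1.195 + 2.071 = 4.153
Σ_{i<j} σ_ij = 1.648
Var(T) = 4.153 + 2 × 1.648 = 7.449
α = (k/(k−1))·(1 − ΣVar(i)/Var(T)) = (3/2)·(1 − 4.153/7.449) = 0.664

coefficient alpha = 0.664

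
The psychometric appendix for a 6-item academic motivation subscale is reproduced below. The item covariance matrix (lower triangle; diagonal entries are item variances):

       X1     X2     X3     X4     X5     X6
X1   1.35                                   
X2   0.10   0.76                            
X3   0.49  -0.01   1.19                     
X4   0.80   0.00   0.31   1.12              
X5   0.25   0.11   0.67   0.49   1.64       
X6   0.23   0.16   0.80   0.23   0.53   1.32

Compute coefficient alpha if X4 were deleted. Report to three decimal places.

Remaining items: X1, X2, X3, X5, X6 (k = 5).
Σσᵢ² = 1.35 + 0.76 + 1.19 + 1.64 + 1.32 = 6.26
σ²_T = 6.26 + 2 × 3.33 = 12.92
α (item deleted) = (5/4)·(1 − 6.26/12.92) = 0.644

α = 0.644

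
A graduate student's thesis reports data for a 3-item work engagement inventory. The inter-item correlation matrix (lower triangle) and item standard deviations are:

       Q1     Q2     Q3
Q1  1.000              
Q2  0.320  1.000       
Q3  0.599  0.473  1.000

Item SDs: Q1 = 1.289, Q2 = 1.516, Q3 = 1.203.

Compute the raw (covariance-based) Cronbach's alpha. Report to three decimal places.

Cronbach's alpha = 0.708

Σσ²ᵢ = 1.289² + 1.516² + 1.203² = 5.4070
Covariances σ_ij = r_ij · s_i · s_j:
  σ(Q1,Q2) = 0.320 × 1.289 × 1.516 = 0.6253
  σ(Q1,Q3) = 0.599 × 1.289 × 1.203 = 0.9288
  σ(Q2,Q3) = 0.473 × 1.516 × 1.203 = 0.8626
σ²_T = Σσ²ᵢ + 2·Σσ_ij = 5.4070 + 2 × 2.4167 = 10.2404
α = (3/2)·(1 − 5.4070/10.2404) = 0.708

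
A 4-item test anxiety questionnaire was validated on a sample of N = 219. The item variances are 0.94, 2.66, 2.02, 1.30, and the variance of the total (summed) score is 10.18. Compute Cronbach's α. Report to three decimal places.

Σσ²ᵢ = 0.94 + 2.66 + 2.02 + 1.30 = 6.92
α = (k/(k−1))·(1 − Σσ²ᵢ/Var(T)) = (4/3)·(1 − 6.92/10.18) = 0.427

α = 0.427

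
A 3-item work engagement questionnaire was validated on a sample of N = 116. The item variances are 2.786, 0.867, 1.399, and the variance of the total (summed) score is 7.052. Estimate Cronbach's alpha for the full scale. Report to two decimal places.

Σσᵢ² = 2.786 + 0.867 + 1.399 = 5.052
α = (k/(k−1))·(1 − Σσᵢ²/total variance) = (3/2)·(1 − 5.052/7.052) = 0.43

α = 0.43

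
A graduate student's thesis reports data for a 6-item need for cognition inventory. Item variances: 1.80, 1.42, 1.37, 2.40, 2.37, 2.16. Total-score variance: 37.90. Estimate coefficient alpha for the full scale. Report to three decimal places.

coefficient alpha = 0.835

Σσ²ᵢ = 1.80 + 1.42 + 1.37 + 2.40 + 2.37 + 2.16 = 11.52
α = (k/(k−1))·(1 − Σσ²ᵢ/Var(T)) = (6/5)·(1 − 11.52/37.90) = 0.835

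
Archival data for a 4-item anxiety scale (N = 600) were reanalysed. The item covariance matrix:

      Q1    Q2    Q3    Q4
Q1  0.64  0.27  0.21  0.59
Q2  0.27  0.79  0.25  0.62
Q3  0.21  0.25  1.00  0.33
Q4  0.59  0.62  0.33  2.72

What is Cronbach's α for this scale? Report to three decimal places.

α = 0.625

Σσᵢ² = 0.64 + 0.79 + 1.00 + 2.72 = 5.15
Σ_{i<j} σ_ij = 2.27
total variance = 5.15 + 2 × 2.27 = 9.69
α = (k/(k−1))·(1 − Σσᵢ²/total variance) = (4/3)·(1 − 5.15/9.69) = 0.625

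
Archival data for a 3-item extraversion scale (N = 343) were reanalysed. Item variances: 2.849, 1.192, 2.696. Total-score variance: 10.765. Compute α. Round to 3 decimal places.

ΣVar(i) = 2.849 + 1.192 + 2.696 = 6.737
α = (k/(k−1))·(1 − ΣVar(i)/σ²_total) = (3/2)·(1 − 6.737/10.765) = 0.561

α = 0.561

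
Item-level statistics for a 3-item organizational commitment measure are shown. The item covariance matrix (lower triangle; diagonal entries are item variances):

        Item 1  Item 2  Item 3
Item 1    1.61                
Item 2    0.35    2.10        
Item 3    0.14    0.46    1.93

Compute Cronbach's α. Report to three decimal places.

α = 0.378

Σσᵢ² = 1.61 + 2.10 + 1.93 = 5.64
Σ_{i<j} σ_ij = 0.95
total variance = 5.64 + 2 × 0.95 = 7.54
α = (k/(k−1))·(1 − Σσᵢ²/total variance) = (3/2)·(1 − 5.64/7.54) = 0.378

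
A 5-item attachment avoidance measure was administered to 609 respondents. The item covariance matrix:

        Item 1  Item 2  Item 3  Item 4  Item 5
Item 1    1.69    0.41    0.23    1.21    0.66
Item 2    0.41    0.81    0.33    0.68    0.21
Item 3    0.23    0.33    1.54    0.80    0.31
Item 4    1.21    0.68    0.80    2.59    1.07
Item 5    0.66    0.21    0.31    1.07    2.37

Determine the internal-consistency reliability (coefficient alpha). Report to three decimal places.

sum of item variances = 1.69 + 0.81 + 1.54 + 2.59 + 2.37 = 9.00
Sum of off-diagonal covariances = 5.91
σ²_total = 9.00 + 2 × 5.91 = 20.82
α = (k/(k−1))·(1 − sum of item variances/σ²_total) = (5/4)·(1 − 9.00/20.82) = 0.710

coefficient alpha = 0.710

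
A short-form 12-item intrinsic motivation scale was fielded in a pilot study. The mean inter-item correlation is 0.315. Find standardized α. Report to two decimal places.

Standardized α = k·r̄ / (1 + (k−1)·r̄) = 12 × 0.315 / (1 + 11 × 0.315)
  = 3.7800 / 4.4650 = 0.85

standardized α = 0.85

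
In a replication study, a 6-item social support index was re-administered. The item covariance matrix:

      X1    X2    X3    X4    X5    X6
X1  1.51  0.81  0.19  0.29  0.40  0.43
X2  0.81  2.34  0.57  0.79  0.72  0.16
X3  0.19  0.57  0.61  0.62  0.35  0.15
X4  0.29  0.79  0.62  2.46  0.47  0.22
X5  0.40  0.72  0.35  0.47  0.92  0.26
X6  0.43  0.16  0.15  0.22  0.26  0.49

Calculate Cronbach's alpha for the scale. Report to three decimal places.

sum of item variances = 1.51 + 2.34 + 0.61 + 2.46 + 0.92 + 0.49 = 8.33
Sum of off-diagonal covariances = 6.43
Var(T) = 8.33 + 2 × 6.43 = 21.19
α = (k/(k−1))·(1 − sum of item variances/Var(T)) = (6/5)·(1 − 8.33/21.19) = 0.728

Cronbach's alpha = 0.728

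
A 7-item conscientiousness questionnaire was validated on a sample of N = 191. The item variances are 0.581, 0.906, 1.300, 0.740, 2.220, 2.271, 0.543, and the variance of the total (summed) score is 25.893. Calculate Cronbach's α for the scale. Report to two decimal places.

Cronbach's α = 0.78

Σσᵢ² = 0.581 + 0.906 + 1.300 + 0.740 + 2.220 + 2.271 + 0.543 = 8.561
α = (k/(k−1))·(1 − Σσᵢ²/Var(T)) = (7/6)·(1 − 8.561/25.893) = 0.78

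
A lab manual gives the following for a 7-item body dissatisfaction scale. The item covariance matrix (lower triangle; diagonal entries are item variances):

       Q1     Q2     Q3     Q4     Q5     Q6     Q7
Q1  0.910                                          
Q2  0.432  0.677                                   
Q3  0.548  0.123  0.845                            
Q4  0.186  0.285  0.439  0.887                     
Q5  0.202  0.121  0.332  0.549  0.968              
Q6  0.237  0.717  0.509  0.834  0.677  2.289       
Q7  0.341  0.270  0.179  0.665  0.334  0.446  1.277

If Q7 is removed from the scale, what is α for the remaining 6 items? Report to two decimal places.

α = 0.78

Remaining items: Q1, Q2, Q3, Q4, Q5, Q6 (k = 6).
Σσ²ᵢ = 0.910 + 0.677 + 0.845 + 0.887 + 0.968 + 2.289 = 6.576
total variance = 6.576 + 2 × 6.191 = 18.958
α (item deleted) = (6/5)·(1 − 6.576/18.958) = 0.78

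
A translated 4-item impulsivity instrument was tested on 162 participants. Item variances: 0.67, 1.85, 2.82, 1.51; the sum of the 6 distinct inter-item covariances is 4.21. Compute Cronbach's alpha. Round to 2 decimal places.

Σσᵢ² = 0.67 + 1.85 + 2.82 + 1.51 = 6.85
Sum of distinct covariances = 4.21
Var(T) = Σσᵢ² + 2·Σcov = 6.85 + 2 × 4.21 = 15.27
α = (4/3)·(1 − 6.85/15.27) = 0.74

Cronbach's alpha = 0.74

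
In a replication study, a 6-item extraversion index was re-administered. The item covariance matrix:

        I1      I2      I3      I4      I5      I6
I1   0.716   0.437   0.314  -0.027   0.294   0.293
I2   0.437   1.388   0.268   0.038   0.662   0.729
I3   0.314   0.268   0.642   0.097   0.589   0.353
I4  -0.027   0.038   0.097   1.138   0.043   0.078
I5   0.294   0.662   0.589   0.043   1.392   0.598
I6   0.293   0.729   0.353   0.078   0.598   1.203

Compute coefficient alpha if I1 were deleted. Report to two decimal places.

Remaining items: I2, I3, I4, I5, I6 (k = 5).
Σσ²ᵢ = 1.388 + 0.642 + 1.138 + 1.392 + 1.203 = 5.763
Var(T) = 5.763 + 2 × 3.455 = 12.673
α (item deleted) = (5/4)·(1 − 5.763/12.673) = 0.68

coefficient alpha = 0.68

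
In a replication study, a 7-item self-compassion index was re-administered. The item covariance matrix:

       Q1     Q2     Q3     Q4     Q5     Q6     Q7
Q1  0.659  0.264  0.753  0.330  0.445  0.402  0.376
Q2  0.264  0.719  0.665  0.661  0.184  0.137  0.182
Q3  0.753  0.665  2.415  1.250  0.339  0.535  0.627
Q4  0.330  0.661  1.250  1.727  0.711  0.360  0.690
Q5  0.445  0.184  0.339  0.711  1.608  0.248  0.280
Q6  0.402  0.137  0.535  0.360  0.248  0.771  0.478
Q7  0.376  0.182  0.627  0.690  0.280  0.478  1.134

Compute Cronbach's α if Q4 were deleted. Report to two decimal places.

Remaining items: Q1, Q2, Q3, Q5, Q6, Q7 (k = 6).
Σσ²ᵢ = 0.659 + 0.719 + 2.415 + 1.608 + 0.771 + 1.134 = 7.306
σ²_T = 7.306 + 2 × 5.915 = 19.136
α (item deleted) = (6/5)·(1 − 7.306/19.136) = 0.74

α = 0.74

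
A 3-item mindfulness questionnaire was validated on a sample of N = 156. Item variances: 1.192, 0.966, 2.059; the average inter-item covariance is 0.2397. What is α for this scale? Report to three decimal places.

α = 0.381

Σσ²ᵢ = 1.192 + 0.966 + 2.059 = 4.217
Sum of the 3 distinct covariances = 3 × 0.2397 = 0.7191
Var(T) = Σσ²ᵢ + 2·Σcov = 4.217 + 2 × 0.7191 = 5.6552
α = (3/2)·(1 − 4.217/5.6552) = 0.381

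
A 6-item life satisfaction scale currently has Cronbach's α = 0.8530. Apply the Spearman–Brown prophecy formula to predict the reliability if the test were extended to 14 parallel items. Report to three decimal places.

Length factor m = 14/6 = 2.3333
α' = m·α / (1 + (m−1)·α)
   = 14/6 × 0.8530 / (1 + (14/6 − 1) × 0.8530)
   = 1.9903 / 2.1373 = 0.931

predicted reliability = 0.931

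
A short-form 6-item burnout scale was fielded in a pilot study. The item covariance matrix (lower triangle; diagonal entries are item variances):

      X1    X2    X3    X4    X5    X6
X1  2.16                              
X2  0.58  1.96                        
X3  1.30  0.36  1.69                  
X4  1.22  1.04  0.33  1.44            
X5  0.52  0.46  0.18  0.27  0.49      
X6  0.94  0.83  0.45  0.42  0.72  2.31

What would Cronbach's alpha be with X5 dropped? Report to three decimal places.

Remaining items: X1, X2, X3, X4, X6 (k = 5).
Σσ²ᵢ = 2.16 + 1.96 + 1.69 + 1.44 + 2.31 = 9.56
σ²_total = 9.56 + 2 × 7.47 = 24.50
α (item deleted) = (5/4)·(1 − 9.56/24.50) = 0.762

Cronbach's alpha = 0.762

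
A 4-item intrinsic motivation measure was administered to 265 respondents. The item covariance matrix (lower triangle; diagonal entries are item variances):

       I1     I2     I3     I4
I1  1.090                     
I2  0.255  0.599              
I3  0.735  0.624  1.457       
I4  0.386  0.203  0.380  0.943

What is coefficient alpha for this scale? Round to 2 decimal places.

Σσᵢ² = 1.090 + 0.599 + 1.457 + 0.943 = 4.089
Sum of the distinct covariances = 2.583
σ²_total = 4.089 + 2 × 2.583 = 9.255
α = (k/(k−1))·(1 − Σσᵢ²/σ²_total) = (4/3)·(1 − 4.089/9.255) = 0.74

coefficient alpha = 0.74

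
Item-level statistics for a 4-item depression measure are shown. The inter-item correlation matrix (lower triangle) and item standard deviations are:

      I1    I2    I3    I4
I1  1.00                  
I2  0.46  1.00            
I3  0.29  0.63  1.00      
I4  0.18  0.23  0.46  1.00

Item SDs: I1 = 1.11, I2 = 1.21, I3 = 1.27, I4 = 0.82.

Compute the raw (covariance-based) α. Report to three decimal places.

α = 0.713

Σσ²ᵢ = 1.11² + 1.21² + 1.27² + 0.82² = 4.9815
Covariances σ_ij = r_ij · s_i · s_j:
  σ(I1,I2) = 0.46 × 1.11 × 1.21 = 0.6178
  σ(I1,I3) = 0.29 × 1.11 × 1.27 = 0.4088
  σ(I1,I4) = 0.18 × 1.11 × 0.82 = 0.1638
  σ(I2,I3) = 0.63 × 1.21 × 1.27 = 0.9681
  σ(I2,I4) = 0.23 × 1.21 × 0.82 = 0.2282
  σ(I3,I4) = 0.46 × 1.27 × 0.82 = 0.4790
σ²_T = Σσ²ᵢ + 2·Σσ_ij = 4.9815 + 2 × 2.8657 = 10.7129
α = (4/3)·(1 − 4.9815/10.7129) = 0.713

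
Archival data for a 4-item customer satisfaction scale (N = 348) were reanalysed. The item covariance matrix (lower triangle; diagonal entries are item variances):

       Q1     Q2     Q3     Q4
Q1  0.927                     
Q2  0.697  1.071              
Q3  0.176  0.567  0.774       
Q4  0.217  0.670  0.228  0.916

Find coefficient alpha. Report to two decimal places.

coefficient alpha = 0.77

sum of item variances = 0.927 + 1.071 + 0.774 + 0.916 = 3.688
Σ_{i<j} σ_ij = 2.555
σ²_total = 3.688 + 2 × 2.555 = 8.798
α = (k/(k−1))·(1 − sum of item variances/σ²_total) = (4/3)·(1 − 3.688/8.798) = 0.77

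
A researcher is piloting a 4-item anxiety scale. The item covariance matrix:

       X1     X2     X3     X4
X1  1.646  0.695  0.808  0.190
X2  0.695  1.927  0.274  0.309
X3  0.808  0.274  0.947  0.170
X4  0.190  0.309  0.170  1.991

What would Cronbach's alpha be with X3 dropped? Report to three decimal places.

Remaining items: X1, X2, X4 (k = 3).
sum of item variances = 1.646 + 1.927 + 1.991 = 5.564
σ²_T = 5.564 + 2 × 1.194 = 7.952
α (item deleted) = (3/2)·(1 − 5.564/7.952) = 0.450

Cronbach's alpha = 0.450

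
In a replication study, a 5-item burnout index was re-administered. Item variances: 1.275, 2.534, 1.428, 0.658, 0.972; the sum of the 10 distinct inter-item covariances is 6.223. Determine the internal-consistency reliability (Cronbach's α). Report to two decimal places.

sum of item variances = 1.275 + 2.534 + 1.428 + 0.658 + 0.972 = 6.867
Sum of distinct covariances = 6.223
σ²_T = sum of item variances + 2·Σcov = 6.867 + 2 × 6.223 = 19.313
α = (5/4)·(1 − 6.867/19.313) = 0.81

α = 0.81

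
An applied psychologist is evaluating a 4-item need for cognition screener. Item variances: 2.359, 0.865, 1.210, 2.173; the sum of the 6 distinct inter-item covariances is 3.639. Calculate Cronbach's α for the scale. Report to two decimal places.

α = 0.70

sum of item variances = 2.359 + 0.865 + 1.210 + 2.173 = 6.607
Sum of distinct covariances = 3.639
total variance = sum of item variances + 2·Σcov = 6.607 + 2 × 3.639 = 13.885
α = (4/3)·(1 − 6.607/13.885) = 0.70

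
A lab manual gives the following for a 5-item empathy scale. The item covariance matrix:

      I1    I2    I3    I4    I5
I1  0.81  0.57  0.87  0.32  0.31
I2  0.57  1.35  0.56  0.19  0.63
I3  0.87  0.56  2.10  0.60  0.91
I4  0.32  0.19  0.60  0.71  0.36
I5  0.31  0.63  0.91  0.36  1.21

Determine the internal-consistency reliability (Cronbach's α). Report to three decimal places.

Σσᵢ² = 0.81 + 1.35 + 2.10 + 0.71 + 1.21 = 6.18
Sum of the distinct covariances = 5.32
Var(T) = 6.18 + 2 × 5.32 = 16.82
α = (k/(k−1))·(1 − Σσᵢ²/Var(T)) = (5/4)·(1 − 6.18/16.82) = 0.791

Cronbach's α = 0.791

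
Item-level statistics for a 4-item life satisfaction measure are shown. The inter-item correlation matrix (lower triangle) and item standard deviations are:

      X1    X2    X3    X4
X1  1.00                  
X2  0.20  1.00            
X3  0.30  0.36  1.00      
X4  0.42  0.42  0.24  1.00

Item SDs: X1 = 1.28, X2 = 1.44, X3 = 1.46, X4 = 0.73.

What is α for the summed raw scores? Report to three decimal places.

Σσ²ᵢ = 1.28² + 1.44² + 1.46² + 0.73² = 6.3765
Covariances σ_ij = r_ij · s_i · s_j:
  σ(X1,X2) = 0.20 × 1.28 × 1.44 = 0.3686
  σ(X1,X3) = 0.30 × 1.28 × 1.46 = 0.5606
  σ(X1,X4) = 0.42 × 1.28 × 0.73 = 0.3924
  σ(X2,X3) = 0.36 × 1.44 × 1.46 = 0.7569
  σ(X2,X4) = 0.42 × 1.44 × 0.73 = 0.4415
  σ(X3,X4) = 0.24 × 1.46 × 0.73 = 0.2558
σ²_T = Σσ²ᵢ + 2·Σσ_ij = 6.3765 + 2 × 2.7758 = 11.9281
α = (4/3)·(1 − 6.3765/11.9281) = 0.621

α = 0.621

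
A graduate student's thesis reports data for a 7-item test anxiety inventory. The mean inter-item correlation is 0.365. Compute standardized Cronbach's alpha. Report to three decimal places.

α = 0.801

Standardized α = k·r̄ / (1 + (k−1)·r̄) = 7 × 0.365 / (1 + 6 × 0.365)
  = 2.5550 / 3.1900 = 0.801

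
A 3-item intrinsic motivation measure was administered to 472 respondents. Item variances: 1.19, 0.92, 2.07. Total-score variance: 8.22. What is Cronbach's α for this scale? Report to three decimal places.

Cronbach's α = 0.737

sum of item variances = 1.19 + 0.92 + 2.07 = 4.18
α = (k/(k−1))·(1 − sum of item variances/σ²_T) = (3/2)·(1 − 4.18/8.22) = 0.737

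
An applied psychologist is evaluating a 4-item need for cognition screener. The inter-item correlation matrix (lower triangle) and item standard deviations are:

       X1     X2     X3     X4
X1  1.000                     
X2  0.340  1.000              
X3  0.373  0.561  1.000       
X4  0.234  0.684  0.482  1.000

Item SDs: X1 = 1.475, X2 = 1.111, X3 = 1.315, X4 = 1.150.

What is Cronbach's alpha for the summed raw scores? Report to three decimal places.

α = 0.746

Σσ²ᵢ = 1.475² + 1.111² + 1.315² + 1.150² = 6.4617
Covariances σ_ij = r_ij · s_i · s_j:
  σ(X1,X2) = 0.340 × 1.475 × 1.111 = 0.5572
  σ(X1,X3) = 0.373 × 1.475 × 1.315 = 0.7235
  σ(X1,X4) = 0.234 × 1.475 × 1.150 = 0.3969
  σ(X2,X3) = 0.561 × 1.111 × 1.315 = 0.8196
  σ(X2,X4) = 0.684 × 1.111 × 1.150 = 0.8739
  σ(X3,X4) = 0.482 × 1.315 × 1.150 = 0.7289
σ²_T = Σσ²ᵢ + 2·Σσ_ij = 6.4617 + 2 × 4.1000 = 14.6617
α = (4/3)·(1 − 6.4617/14.6617) = 0.746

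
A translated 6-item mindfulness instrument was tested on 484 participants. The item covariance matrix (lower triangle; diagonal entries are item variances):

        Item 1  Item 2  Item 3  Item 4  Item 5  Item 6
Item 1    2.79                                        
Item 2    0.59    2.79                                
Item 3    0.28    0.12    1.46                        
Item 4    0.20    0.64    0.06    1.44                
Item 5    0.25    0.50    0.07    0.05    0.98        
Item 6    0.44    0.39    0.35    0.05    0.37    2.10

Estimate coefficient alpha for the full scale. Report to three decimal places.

coefficient alpha = 0.516

Σσᵢ² = 2.79 + 2.79 + 1.46 + 1.44 + 0.98 + 2.10 = 11.56
Sum of off-diagonal covariances = 4.36
σ²_total = 11.56 + 2 × 4.36 = 20.28
α = (k/(k−1))·(1 − Σσᵢ²/σ²_total) = (6/5)·(1 − 11.56/20.28) = 0.516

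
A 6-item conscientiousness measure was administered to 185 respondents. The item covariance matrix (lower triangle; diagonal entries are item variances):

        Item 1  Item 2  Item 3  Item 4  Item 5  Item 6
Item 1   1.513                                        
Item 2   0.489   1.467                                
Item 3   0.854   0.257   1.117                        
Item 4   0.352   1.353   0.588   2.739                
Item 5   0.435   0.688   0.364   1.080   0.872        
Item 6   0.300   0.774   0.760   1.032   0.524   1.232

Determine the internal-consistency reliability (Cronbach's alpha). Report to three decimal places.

Σσᵢ² = 1.513 + 1.467 + 1.117 + 2.739 + 0.872 + 1.232 = 8.940
Sum of off-diagonal covariances = 9.850
σ²_T = 8.940 + 2 × 9.850 = 28.640
α = (k/(k−1))·(1 − Σσᵢ²/σ²_T) = (6/5)·(1 − 8.940/28.640) = 0.825

α = 0.825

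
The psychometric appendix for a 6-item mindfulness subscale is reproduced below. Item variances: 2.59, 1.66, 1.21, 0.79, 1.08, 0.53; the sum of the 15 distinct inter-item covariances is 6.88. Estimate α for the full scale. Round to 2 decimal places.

α = 0.76

Σσ²ᵢ = 2.59 + 1.66 + 1.21 + 0.79 + 1.08 + 0.53 = 7.86
Sum of distinct covariances = 6.88
σ²_total = Σσ²ᵢ + 2·Σcov = 7.86 + 2 × 6.88 = 21.62
α = (6/5)·(1 − 7.86/21.62) = 0.76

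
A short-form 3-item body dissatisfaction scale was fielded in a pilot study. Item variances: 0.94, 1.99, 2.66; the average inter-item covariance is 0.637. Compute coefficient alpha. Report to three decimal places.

α = 0.609

ΣVar(i) = 0.94 + 1.99 + 2.66 = 5.59
Sum of the 3 distinct covariances = 3 × 0.637 = 1.911
Var(T) = ΣVar(i) + 2·Σcov = 5.59 + 2 × 1.911 = 9.412
α = (3/2)·(1 − 5.59/9.412) = 0.609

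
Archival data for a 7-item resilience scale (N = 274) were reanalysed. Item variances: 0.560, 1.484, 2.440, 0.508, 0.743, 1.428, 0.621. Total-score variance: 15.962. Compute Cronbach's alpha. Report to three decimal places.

Σσ²ᵢ = 0.560 + 1.484 + 2.440 + 0.508 + 0.743 + 1.428 + 0.621 = 7.784
α = (k/(k−1))·(1 − Σσ²ᵢ/Var(T)) = (7/6)·(1 − 7.784/15.962) = 0.598

α = 0.598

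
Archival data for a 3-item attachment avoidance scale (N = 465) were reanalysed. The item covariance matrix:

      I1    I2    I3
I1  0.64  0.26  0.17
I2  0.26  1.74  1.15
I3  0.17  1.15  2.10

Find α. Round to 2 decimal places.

α = 0.62

sum of item variances = 0.64 + 1.74 + 2.10 = 4.48
Σ_{i<j} σ_ij = 1.58
σ²_total = 4.48 + 2 × 1.58 = 7.64
α = (k/(k−1))·(1 − sum of item variances/σ²_total) = (3/2)·(1 − 4.48/7.64) = 0.62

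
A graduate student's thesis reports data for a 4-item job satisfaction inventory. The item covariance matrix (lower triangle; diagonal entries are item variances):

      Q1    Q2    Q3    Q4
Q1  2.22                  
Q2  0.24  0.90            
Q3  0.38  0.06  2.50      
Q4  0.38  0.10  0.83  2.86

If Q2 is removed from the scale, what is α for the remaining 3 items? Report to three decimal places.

Remaining items: Q1, Q3, Q4 (k = 3).
Σσᵢ² = 2.22 + 2.50 + 2.86 = 7.58
σ²_total = 7.58 + 2 × 1.59 = 10.76
α (item deleted) = (3/2)·(1 − 7.58/10.76) = 0.443

α = 0.443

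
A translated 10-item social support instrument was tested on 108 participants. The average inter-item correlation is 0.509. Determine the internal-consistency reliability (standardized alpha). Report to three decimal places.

standardized alpha = 0.912

Standardized α = k·r̄ / (1 + (k−1)·r̄) = 10 × 0.509 / (1 + 9 × 0.509)
  = 5.0900 / 5.5810 = 0.912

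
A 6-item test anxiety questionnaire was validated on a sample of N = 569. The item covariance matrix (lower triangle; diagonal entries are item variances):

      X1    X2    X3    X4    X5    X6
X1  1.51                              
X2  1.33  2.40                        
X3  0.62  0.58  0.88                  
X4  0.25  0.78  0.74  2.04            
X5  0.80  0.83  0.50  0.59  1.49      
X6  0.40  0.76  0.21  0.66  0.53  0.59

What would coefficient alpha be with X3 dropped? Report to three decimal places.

Remaining items: X1, X2, X4, X5, X6 (k = 5).
sum of item variances = 1.51 + 2.40 + 2.04 + 1.49 + 0.59 = 8.03
σ²_total = 8.03 + 2 × 6.93 = 21.89
α (item deleted) = (5/4)·(1 − 8.03/21.89) = 0.791

α = 0.791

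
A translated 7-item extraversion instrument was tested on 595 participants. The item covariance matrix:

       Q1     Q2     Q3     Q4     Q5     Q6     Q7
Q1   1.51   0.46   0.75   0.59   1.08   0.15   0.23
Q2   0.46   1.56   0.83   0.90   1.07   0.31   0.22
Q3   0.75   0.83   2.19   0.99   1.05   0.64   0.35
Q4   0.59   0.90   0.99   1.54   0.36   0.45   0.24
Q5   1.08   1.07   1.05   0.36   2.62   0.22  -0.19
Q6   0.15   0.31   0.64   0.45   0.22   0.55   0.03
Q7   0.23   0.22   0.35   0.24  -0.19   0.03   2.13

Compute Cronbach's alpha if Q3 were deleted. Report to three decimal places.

Cronbach's alpha = 0.663

Remaining items: Q1, Q2, Q4, Q5, Q6, Q7 (k = 6).
ΣVar(i) = 1.51 + 1.56 + 1.54 + 2.62 + 0.55 + 2.13 = 9.91
σ²_T = 9.91 + 2 × 6.12 = 22.15
α (item deleted) = (6/5)·(1 − 9.91/22.15) = 0.663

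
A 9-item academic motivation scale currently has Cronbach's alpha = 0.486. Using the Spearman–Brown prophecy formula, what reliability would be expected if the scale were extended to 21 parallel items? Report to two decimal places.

Length factor m = 21/9 = 2.3333
α' = m·α / (1 + (m−1)·α)
   = 21/9 × 0.486 / (1 + (21/9 − 1) × 0.486)
   = 1.1340 / 1.6480 = 0.69

predicted reliability = 0.69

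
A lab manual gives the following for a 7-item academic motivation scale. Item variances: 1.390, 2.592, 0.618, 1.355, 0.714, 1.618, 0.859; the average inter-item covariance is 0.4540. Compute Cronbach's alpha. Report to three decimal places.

Cronbach's alpha = 0.788

ΣVar(i) = 1.390 + 2.592 + 0.618 + 1.355 + 0.714 + 1.618 + 0.859 = 9.146
Sum of the 21 distinct covariances = 21 × 0.4540 = 9.5340
total variance = ΣVar(i) + 2·Σcov = 9.146 + 2 × 9.5340 = 28.2140
α = (7/6)·(1 − 9.146/28.2140) = 0.788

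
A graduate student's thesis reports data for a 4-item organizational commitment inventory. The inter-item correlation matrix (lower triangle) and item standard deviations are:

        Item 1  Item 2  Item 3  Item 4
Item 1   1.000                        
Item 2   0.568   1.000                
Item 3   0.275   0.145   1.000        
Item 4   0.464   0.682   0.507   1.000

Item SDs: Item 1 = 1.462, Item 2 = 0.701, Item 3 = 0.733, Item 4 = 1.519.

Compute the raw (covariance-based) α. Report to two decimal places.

α = 0.73

Σσ²ᵢ = 1.462² + 0.701² + 0.733² + 1.519² = 5.4735
Covariances σ_ij = r_ij · s_i · s_j:
  σ(Item 1,Item 2) = 0.568 × 1.462 × 0.701 = 0.5821
  σ(Item 1,Item 3) = 0.275 × 1.462 × 0.733 = 0.2947
  σ(Item 1,Item 4) = 0.464 × 1.462 × 1.519 = 1.0304
  σ(Item 2,Item 3) = 0.145 × 0.701 × 0.733 = 0.0745
  σ(Item 2,Item 4) = 0.682 × 0.701 × 1.519 = 0.7262
  σ(Item 3,Item 4) = 0.507 × 0.733 × 1.519 = 0.5645
σ²_T = Σσ²ᵢ + 2·Σσ_ij = 5.4735 + 2 × 3.2724 = 12.0183
α = (4/3)·(1 − 5.4735/12.0183) = 0.73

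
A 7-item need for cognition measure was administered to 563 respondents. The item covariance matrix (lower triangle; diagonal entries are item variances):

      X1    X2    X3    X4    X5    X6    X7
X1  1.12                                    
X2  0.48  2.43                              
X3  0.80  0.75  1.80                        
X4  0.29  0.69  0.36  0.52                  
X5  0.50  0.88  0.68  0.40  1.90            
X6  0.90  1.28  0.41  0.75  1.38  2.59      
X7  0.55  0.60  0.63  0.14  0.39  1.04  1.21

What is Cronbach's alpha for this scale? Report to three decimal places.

Cronbach's alpha = 0.824

Σσ²ᵢ = 1.12 + 2.43 + 1.80 + 0.52 + 1.90 + 2.59 + 1.21 = 11.57
Σ_{i<j} σ_ij = 13.90
Var(T) = 11.57 + 2 × 13.90 = 39.37
α = (k/(k−1))·(1 − Σσ²ᵢ/Var(T)) = (7/6)·(1 − 11.57/39.37) = 0.824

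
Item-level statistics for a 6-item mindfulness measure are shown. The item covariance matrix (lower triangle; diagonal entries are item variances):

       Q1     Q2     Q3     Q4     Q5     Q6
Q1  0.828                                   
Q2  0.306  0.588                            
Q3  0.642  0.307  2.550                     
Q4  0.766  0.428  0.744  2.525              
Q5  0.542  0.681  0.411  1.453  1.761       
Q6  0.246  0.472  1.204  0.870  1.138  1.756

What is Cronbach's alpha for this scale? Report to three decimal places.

Cronbach's alpha = 0.805

sum of item variances = 0.828 + 0.588 + 2.550 + 2.525 + 1.761 + 1.756 = 10.008
Σ_{i<j} σ_ij = 10.210
total variance = 10.008 + 2 × 10.210 = 30.428
α = (k/(k−1))·(1 − sum of item variances/total variance) = (6/5)·(1 − 10.008/30.428) = 0.805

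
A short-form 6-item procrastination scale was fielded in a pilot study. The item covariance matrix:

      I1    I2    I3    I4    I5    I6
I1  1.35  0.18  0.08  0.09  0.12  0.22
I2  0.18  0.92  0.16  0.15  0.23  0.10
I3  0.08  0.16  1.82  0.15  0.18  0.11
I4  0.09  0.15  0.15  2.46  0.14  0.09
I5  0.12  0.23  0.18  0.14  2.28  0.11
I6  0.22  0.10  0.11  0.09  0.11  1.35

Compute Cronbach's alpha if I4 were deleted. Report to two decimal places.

Remaining items: I1, I2, I3, I5, I6 (k = 5).
sum of item variances = 1.35 + 0.92 + 1.82 + 2.28 + 1.35 = 7.72
σ²_total = 7.72 + 2 × 1.49 = 10.70
α (item deleted) = (5/4)·(1 − 7.72/10.70) = 0.35

α = 0.35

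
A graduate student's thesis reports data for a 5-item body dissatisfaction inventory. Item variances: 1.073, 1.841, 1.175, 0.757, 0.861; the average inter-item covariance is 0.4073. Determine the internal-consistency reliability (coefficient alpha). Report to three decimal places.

ΣVar(i) = 1.073 + 1.841 + 1.175 + 0.757 + 0.861 = 5.707
Sum of the 10 distinct covariances = 10 × 0.4073 = 4.0730
σ²_total = ΣVar(i) + 2·Σcov = 5.707 + 2 × 4.0730 = 13.8530
α = (5/4)·(1 − 5.707/13.8530) = 0.735

α = 0.735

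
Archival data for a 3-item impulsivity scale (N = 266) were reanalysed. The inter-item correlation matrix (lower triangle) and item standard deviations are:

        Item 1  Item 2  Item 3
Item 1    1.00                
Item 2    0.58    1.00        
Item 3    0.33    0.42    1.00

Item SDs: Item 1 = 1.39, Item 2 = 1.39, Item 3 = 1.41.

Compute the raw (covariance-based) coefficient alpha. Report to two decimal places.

Σσ²ᵢ = 1.39² + 1.39² + 1.41² = 5.8523
Covariances σ_ij = r_ij · s_i · s_j:
  σ(Item 1,Item 2) = 0.58 × 1.39 × 1.39 = 1.1206
  σ(Item 1,Item 3) = 0.33 × 1.39 × 1.41 = 0.6468
  σ(Item 2,Item 3) = 0.42 × 1.39 × 1.41 = 0.8232
σ²_T = Σσ²ᵢ + 2·Σσ_ij = 5.8523 + 2 × 2.5906 = 11.0335
α = (3/2)·(1 − 5.8523/11.0335) = 0.70

α = 0.70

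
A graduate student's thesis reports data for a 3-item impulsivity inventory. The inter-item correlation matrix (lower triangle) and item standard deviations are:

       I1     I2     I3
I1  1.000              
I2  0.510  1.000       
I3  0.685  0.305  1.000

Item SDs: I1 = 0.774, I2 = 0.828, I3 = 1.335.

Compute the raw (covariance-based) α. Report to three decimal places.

α = 0.708

Σσ²ᵢ = 0.774² + 0.828² + 1.335² = 3.0669
Covariances σ_ij = r_ij · s_i · s_j:
  σ(I1,I2) = 0.510 × 0.774 × 0.828 = 0.3268
  σ(I1,I3) = 0.685 × 0.774 × 1.335 = 0.7078
  σ(I2,I3) = 0.305 × 0.828 × 1.335 = 0.3371
σ²_T = Σσ²ᵢ + 2·Σσ_ij = 3.0669 + 2 × 1.3717 = 5.8103
α = (3/2)·(1 − 3.0669/5.8103) = 0.708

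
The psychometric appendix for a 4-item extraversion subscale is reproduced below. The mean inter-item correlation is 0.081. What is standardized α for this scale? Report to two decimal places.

Standardized α = k·r̄ / (1 + (k−1)·r̄) = 4 × 0.081 / (1 + 3 × 0.081)
  = 0.3240 / 1.2430 = 0.26

α = 0.26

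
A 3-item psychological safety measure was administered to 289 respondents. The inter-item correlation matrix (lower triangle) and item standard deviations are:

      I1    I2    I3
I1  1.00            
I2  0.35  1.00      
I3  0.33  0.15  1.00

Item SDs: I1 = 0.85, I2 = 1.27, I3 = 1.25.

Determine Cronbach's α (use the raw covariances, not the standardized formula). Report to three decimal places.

Cronbach's α = 0.497

Σσ²ᵢ = 0.85² + 1.27² + 1.25² = 3.8979
Covariances σ_ij = r_ij · s_i · s_j:
  σ(I1,I2) = 0.35 × 0.85 × 1.27 = 0.3778
  σ(I1,I3) = 0.33 × 0.85 × 1.25 = 0.3506
  σ(I2,I3) = 0.15 × 1.27 × 1.25 = 0.2381
σ²_T = Σσ²ᵢ + 2·Σσ_ij = 3.8979 + 2 × 0.9665 = 5.8309
α = (3/2)·(1 − 3.8979/5.8309) = 0.497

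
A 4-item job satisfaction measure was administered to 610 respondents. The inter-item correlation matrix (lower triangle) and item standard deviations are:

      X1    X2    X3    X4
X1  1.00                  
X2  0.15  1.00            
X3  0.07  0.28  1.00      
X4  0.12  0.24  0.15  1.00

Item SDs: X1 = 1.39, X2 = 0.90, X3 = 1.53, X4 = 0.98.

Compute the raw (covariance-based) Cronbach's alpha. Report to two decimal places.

Σσ²ᵢ = 1.39² + 0.90² + 1.53² + 0.98² = 6.0434
Covariances σ_ij = r_ij · s_i · s_j:
  σ(X1,X2) = 0.15 × 1.39 × 0.90 = 0.1876
  σ(X1,X3) = 0.07 × 1.39 × 1.53 = 0.1489
  σ(X1,X4) = 0.12 × 1.39 × 0.98 = 0.1635
  σ(X2,X3) = 0.28 × 0.90 × 1.53 = 0.3856
  σ(X2,X4) = 0.24 × 0.90 × 0.98 = 0.2117
  σ(X3,X4) = 0.15 × 1.53 × 0.98 = 0.2249
σ²_T = Σσ²ᵢ + 2·Σσ_ij = 6.0434 + 2 × 1.3222 = 8.6878
α = (4/3)·(1 − 6.0434/8.6878) = 0.41

Cronbach's alpha = 0.41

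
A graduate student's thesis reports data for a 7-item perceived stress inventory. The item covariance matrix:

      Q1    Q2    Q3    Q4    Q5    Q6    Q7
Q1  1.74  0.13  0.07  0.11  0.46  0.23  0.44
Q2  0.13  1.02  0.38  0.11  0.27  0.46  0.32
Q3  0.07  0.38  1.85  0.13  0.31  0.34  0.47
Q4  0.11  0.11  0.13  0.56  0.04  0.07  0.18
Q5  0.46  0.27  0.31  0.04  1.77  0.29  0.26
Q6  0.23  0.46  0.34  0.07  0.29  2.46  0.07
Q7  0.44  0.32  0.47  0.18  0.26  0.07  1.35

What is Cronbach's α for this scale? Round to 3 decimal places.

α = 0.570

ΣVar(i) = 1.74 + 1.02 + 1.85 + 0.56 + 1.77 + 2.46 + 1.35 = 10.75
Sum of off-diagonal covariances = 5.14
σ²_total = 10.75 + 2 × 5.14 = 21.03
α = (k/(k−1))·(1 − ΣVar(i)/σ²_total) = (7/6)·(1 − 10.75/21.03) = 0.570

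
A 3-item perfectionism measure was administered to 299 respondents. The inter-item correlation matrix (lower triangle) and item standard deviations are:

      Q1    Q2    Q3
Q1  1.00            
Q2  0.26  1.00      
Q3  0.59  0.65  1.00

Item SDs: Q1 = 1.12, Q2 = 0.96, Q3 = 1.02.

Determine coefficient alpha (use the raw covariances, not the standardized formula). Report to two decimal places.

Σσ²ᵢ = 1.12² + 0.96² + 1.02² = 3.2164
Covariances σ_ij = r_ij · s_i · s_j:
  σ(Q1,Q2) = 0.26 × 1.12 × 0.96 = 0.2796
  σ(Q1,Q3) = 0.59 × 1.12 × 1.02 = 0.6740
  σ(Q2,Q3) = 0.65 × 0.96 × 1.02 = 0.6365
σ²_T = Σσ²ᵢ + 2·Σσ_ij = 3.2164 + 2 × 1.5901 = 6.3966
α = (3/2)·(1 − 3.2164/6.3966) = 0.75

coefficient alpha = 0.75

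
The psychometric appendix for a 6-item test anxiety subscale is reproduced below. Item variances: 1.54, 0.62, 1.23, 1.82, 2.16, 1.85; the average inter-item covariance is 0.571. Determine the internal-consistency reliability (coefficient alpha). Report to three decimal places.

sum of item variances = 1.54 + 0.62 + 1.23 + 1.82 + 2.16 + 1.85 = 9.22
Sum of the 15 distinct covariances = 15 × 0.571 = 8.565
Var(T) = sum of item variances + 2·Σcov = 9.22 + 2 × 8.565 = 26.350
α = (6/5)·(1 − 9.22/26.350) = 0.780

coefficient alpha = 0.780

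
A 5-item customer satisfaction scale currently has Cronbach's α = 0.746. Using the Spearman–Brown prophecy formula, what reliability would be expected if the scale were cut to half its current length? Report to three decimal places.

predicted reliability = 0.595

Length factor m = 1/2
α' = m·α / (1 − (1−m)·α)
   = 1/2 × 0.746 / (1 − (1 − 1/2) × 0.746)
   = 0.3730 / 0.6270 = 0.595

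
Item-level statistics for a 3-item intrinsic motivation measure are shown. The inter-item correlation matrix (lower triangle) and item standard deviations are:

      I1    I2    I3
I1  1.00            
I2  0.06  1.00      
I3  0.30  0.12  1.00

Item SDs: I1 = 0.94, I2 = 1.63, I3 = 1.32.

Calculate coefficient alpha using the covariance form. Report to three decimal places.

α = 0.322

Σσ²ᵢ = 0.94² + 1.63² + 1.32² = 5.2829
Covariances σ_ij = r_ij · s_i · s_j:
  σ(I1,I2) = 0.06 × 0.94 × 1.63 = 0.0919
  σ(I1,I3) = 0.30 × 0.94 × 1.32 = 0.3722
  σ(I2,I3) = 0.12 × 1.63 × 1.32 = 0.2582
σ²_T = Σσ²ᵢ + 2·Σσ_ij = 5.2829 + 2 × 0.7223 = 6.7275
α = (3/2)·(1 − 5.2829/6.7275) = 0.322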